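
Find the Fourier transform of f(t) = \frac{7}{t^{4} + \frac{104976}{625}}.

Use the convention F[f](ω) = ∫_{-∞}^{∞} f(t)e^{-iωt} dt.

F(ω) = \frac{875 \pi e^{- \frac{9 \sqrt{2} \left|{\omega}\right|}{5}} \sin{\left(\frac{9 \sqrt{2} \left|{\omega}\right|}{5} + \frac{\pi}{4} \right)}}{5832}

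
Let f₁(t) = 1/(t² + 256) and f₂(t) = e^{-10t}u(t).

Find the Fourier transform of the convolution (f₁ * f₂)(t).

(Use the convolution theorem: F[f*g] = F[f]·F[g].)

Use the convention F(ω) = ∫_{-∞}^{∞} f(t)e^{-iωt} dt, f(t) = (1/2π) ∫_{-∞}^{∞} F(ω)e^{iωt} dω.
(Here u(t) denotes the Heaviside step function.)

F[f₁*f₂](ω) = \frac{\pi e^{- 16 \left|{\omega}\right|}}{16 \left(i \omega + 10\right)}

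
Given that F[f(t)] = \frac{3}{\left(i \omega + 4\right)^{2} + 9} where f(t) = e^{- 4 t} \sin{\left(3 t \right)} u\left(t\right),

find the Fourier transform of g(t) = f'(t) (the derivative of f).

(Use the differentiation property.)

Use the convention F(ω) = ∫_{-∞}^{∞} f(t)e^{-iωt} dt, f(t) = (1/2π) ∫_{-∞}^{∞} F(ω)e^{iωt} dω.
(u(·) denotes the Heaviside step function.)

F[g](ω) = \frac{3 i \omega}{\left(i \omega + 4\right)^{2} + 9}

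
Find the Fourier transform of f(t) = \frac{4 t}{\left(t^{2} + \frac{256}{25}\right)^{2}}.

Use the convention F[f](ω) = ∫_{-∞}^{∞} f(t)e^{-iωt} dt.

F(ω) = - \frac{5 i \pi \omega e^{- \frac{16 \left|{\omega}\right|}{5}}}{8}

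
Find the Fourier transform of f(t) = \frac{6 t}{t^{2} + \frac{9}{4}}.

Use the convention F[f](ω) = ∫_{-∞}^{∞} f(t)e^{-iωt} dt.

F(ω) = - 6 i \pi e^{- \frac{3 \left|{\omega}\right|}{2}} \operatorname{sign}{\left(\omega \right)}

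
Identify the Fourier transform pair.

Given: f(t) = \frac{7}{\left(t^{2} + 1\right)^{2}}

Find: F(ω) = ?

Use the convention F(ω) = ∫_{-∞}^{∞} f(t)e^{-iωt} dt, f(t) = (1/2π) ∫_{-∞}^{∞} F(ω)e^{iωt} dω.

F(ω) = \frac{7 \pi \left(\left|{\omega}\right| + 1\right) e^{- \left|{\omega}\right|}}{2}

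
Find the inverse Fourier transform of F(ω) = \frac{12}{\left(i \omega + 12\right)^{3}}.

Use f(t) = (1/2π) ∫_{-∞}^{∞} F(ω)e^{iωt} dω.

f(t) = 6 t^{2} e^{- 12 t} u\left(t\right)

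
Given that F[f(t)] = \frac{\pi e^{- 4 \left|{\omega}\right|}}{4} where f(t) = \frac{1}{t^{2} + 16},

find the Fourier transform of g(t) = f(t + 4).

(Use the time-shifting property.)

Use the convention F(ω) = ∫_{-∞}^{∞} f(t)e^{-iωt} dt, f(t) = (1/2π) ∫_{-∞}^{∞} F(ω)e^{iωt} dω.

F[g](ω) = \frac{\pi e^{4 i \omega - 4 \left|{\omega}\right|}}{4}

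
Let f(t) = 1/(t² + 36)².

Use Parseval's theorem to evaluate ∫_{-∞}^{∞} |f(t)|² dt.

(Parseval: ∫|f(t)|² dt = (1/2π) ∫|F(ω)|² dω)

∫|f(t)|² dt = \frac{5 \pi}{4478976}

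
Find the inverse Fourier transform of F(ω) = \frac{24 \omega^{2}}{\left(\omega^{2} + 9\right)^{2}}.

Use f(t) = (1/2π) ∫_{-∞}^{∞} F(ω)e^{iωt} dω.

f(t) = 2 \left(1 - 3 \left|{t}\right|\right) e^{- 3 \left|{t}\right|}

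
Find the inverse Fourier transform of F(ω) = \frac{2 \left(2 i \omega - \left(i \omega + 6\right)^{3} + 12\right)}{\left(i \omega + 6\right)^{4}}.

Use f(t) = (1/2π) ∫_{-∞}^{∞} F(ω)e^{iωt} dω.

f(t) = 2 \left(t^{2} - 1\right) e^{- 6 t} u\left(t\right)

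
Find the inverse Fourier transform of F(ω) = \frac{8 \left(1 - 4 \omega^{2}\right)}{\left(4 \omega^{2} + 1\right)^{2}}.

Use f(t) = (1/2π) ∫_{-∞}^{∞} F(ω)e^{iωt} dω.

f(t) = e^{- \frac{\left|{t}\right|}{2}} \left|{t}\right|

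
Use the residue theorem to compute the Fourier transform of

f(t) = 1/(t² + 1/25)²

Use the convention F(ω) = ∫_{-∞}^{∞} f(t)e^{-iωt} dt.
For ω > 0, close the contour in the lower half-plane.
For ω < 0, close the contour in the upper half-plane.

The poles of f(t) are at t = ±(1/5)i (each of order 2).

Let g(z) = f(z)e^{-iωz}; for large |z| the factor e^{-iωz} decays in the lower half-plane when ω > 0 and in the upper half-plane when ω < 0.

Case ω > 0 (lower half-plane, clockwise contour ⇒ F(ω) = -2πi·ΣRes):
  Res_{z = - \frac{i}{5}} g(z) = \frac{25 i \left(\omega + 5\right) e^{- \frac{\omega}{5}}}{4} (pole of order 2)
  F(ω) = -2πi·ΣRes = \frac{25 \pi \left(\omega + 5\right) e^{- \frac{\omega}{5}}}{2}

Case ω < 0 (upper half-plane, counterclockwise contour ⇒ F(ω) = +2πi·ΣRes):
  Res_{z = \frac{i}{5}} g(z) = \frac{25 i \left(\omega - 5\right) e^{\frac{\omega}{5}}}{4} (pole of order 2)
  F(ω) = 2πi·ΣRes = \frac{25 \pi \left(5 - \omega\right) e^{\frac{\omega}{5}}}{2}

Both cases combine into a single formula in |ω|:

F(ω) = \frac{25 \pi \left(\left|{\omega}\right| + 5\right) e^{- \frac{\left|{\omega}\right|}{5}}}{2}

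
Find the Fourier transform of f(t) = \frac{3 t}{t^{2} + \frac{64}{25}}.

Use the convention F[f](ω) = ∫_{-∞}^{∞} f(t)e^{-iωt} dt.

F(ω) = - 3 i \pi e^{- \frac{8 \left|{\omega}\right|}{5}} \operatorname{sign}{\left(\omega \right)}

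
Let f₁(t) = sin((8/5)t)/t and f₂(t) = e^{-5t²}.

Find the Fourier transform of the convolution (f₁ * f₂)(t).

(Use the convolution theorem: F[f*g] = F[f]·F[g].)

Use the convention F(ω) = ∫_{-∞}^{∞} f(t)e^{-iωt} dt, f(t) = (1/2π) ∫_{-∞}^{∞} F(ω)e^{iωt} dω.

F[f₁*f₂](ω) = \begin{cases} \frac{\sqrt{5} \pi^{\frac{3}{2}} e^{- \frac{\omega^{2}}{20}}}{5} & \text{for}\: \omega > - \frac{8}{5} \wedge \omega < \frac{8}{5} \\0 & \text{otherwise} \end{cases}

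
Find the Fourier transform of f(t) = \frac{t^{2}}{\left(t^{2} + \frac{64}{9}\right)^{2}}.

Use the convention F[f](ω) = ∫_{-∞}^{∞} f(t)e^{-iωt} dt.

F(ω) = \frac{\pi \left(3 - 8 \left|{\omega}\right|\right) e^{- \frac{8 \left|{\omega}\right|}{3}}}{16}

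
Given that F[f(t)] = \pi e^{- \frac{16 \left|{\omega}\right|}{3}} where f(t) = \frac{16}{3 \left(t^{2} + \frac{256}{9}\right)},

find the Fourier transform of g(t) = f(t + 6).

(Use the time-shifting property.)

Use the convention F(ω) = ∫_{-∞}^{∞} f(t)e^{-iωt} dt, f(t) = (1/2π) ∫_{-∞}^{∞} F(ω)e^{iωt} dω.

F[g](ω) = \pi e^{6 i \omega - \frac{16 \left|{\omega}\right|}{3}}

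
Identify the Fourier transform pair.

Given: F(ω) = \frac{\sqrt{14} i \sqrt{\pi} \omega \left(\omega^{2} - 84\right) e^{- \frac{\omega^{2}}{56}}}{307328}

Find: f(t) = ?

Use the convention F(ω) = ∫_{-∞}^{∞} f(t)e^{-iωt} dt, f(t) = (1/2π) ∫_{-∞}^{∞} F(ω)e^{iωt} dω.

f(t) = t^{3} e^{- 14 t^{2}}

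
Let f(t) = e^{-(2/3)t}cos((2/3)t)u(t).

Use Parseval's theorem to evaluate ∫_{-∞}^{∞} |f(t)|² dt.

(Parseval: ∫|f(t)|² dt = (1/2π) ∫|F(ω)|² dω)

∫|f(t)|² dt = \frac{9}{16}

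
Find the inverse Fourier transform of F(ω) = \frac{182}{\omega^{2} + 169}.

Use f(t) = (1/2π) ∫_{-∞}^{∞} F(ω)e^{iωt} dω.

f(t) = 7 e^{- 13 \left|{t}\right|}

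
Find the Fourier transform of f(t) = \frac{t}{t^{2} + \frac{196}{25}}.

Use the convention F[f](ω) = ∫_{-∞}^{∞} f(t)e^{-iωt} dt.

F(ω) = - i \pi e^{- \frac{14 \left|{\omega}\right|}{5}} \operatorname{sign}{\left(\omega \right)}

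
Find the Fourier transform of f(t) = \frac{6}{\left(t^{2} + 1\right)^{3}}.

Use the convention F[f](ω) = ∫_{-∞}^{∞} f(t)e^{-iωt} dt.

F(ω) = \frac{3 \pi \left(\omega^{2} + 3 \left|{\omega}\right| + 3\right) e^{- \left|{\omega}\right|}}{4}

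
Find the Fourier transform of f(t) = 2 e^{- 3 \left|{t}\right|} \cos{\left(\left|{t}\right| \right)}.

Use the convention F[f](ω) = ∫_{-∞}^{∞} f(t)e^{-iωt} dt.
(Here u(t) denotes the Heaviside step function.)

F(ω) = \frac{12 \left(\omega^{2} + 10\right)}{\omega^{4} + 16 \omega^{2} + 100}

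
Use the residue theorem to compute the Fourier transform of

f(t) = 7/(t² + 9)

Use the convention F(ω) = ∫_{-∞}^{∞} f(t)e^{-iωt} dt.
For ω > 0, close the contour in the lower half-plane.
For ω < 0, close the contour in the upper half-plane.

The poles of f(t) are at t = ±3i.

Let g(z) = f(z)e^{-iωz}; for large |z| the factor e^{-iωz} decays in the lower half-plane when ω > 0 and in the upper half-plane when ω < 0.

Case ω > 0 (lower half-plane, clockwise contour ⇒ F(ω) = -2πi·ΣRes):
  Res_{z = - 3 i} g(z) = \frac{7 i e^{- 3 \omega}}{6}
  F(ω) = -2πi·ΣRes = \frac{7 \pi e^{- 3 \omega}}{3}

Case ω < 0 (upper half-plane, counterclockwise contour ⇒ F(ω) = +2πi·ΣRes):
  Res_{z = 3 i} g(z) = - \frac{7 i e^{3 \omega}}{6}
  F(ω) = 2πi·ΣRes = \frac{7 \pi e^{3 \omega}}{3}

Both cases combine into a single formula in |ω|:

F(ω) = \frac{7 \pi e^{- 3 \left|{\omega}\right|}}{3}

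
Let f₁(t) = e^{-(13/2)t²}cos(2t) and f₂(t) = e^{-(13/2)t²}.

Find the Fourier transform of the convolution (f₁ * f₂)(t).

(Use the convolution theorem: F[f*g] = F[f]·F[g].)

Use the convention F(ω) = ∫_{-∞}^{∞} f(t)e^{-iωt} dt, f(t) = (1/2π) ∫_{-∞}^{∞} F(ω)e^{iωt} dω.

F[f₁*f₂](ω) = \frac{\pi \left(e^{\frac{4 \omega}{13}} + 1\right) e^{- \frac{\omega^{2}}{13} - \frac{2 \omega}{13} - \frac{2}{13}}}{13}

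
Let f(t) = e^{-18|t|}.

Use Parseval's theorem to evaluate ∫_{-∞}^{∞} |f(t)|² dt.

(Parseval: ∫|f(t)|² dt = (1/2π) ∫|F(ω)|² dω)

∫|f(t)|² dt = \frac{1}{18}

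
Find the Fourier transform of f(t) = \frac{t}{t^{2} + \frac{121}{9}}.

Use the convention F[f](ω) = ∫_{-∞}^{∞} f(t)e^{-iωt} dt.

F(ω) = - i \pi e^{- \frac{11 \left|{\omega}\right|}{3}} \operatorname{sign}{\left(\omega \right)}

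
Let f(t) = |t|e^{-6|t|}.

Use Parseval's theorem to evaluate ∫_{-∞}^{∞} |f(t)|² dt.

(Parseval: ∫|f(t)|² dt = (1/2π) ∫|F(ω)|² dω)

∫|f(t)|² dt = \frac{1}{432}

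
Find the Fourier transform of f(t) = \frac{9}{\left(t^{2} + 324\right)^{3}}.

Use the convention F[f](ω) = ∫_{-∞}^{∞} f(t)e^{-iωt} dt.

F(ω) = \frac{\pi \left(108 \omega^{2} + 18 \left|{\omega}\right| + 1\right) e^{- 18 \left|{\omega}\right|}}{559872}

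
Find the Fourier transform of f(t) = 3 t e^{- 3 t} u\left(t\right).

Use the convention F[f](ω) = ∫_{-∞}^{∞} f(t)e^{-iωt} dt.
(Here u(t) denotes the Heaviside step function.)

F(ω) = \frac{3}{\left(i \omega + 3\right)^{2}}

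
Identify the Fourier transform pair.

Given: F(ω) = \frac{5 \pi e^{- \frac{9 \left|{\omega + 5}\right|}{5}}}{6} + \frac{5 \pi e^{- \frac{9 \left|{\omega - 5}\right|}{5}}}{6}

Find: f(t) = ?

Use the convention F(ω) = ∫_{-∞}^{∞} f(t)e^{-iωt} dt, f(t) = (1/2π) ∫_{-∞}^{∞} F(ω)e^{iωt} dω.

f(t) = \frac{3 \cos{\left(5 t \right)}}{t^{2} + \frac{81}{25}}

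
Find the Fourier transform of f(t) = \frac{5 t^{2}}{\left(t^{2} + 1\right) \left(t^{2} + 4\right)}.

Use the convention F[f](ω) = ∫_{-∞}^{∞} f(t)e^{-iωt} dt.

F(ω) = \frac{5 \pi \left(2 - e^{\left|{\omega}\right|}\right) e^{- 2 \left|{\omega}\right|}}{3}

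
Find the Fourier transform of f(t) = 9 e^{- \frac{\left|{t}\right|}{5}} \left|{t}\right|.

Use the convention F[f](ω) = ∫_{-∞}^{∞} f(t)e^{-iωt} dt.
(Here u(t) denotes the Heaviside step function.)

F(ω) = \frac{450 \left(1 - 25 \omega^{2}\right)}{\left(25 \omega^{2} + 1\right)^{2}}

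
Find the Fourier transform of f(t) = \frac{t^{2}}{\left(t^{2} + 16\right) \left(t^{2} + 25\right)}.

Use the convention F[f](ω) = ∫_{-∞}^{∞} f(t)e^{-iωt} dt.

F(ω) = \frac{\pi \left(5 - 4 e^{\left|{\omega}\right|}\right) e^{- 5 \left|{\omega}\right|}}{9}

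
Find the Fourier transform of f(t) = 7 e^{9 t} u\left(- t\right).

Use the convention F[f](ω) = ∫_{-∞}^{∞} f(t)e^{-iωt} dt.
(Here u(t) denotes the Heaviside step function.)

F(ω) = - \frac{7}{i \omega - 9}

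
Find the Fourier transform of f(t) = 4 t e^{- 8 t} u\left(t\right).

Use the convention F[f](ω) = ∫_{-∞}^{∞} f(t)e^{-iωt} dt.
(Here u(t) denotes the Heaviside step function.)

F(ω) = \frac{4}{\left(i \omega + 8\right)^{2}}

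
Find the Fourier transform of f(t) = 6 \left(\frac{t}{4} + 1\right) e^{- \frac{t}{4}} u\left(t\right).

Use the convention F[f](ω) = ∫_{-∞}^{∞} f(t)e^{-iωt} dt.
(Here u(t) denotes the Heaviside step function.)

F(ω) = \frac{48 \left(- 2 i \omega - 1\right)}{16 \omega^{2} - 8 i \omega - 1}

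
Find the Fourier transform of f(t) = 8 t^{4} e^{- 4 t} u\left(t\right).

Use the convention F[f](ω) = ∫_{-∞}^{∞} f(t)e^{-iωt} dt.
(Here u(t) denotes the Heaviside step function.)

F(ω) = \frac{192}{\left(i \omega + 4\right)^{5}}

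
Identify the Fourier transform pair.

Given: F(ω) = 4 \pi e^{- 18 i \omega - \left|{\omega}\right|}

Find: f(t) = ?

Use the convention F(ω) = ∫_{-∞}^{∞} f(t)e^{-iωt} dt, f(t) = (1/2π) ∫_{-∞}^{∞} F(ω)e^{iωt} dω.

f(t) = \frac{4}{\left(t - 18\right)^{2} + 1}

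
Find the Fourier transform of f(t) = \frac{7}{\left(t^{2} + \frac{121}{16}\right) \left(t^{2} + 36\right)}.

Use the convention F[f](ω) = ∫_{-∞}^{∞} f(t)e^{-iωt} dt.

F(ω) = - \frac{8 \pi e^{- 6 \left|{\omega}\right|}}{195} + \frac{64 \pi e^{- \frac{11 \left|{\omega}\right|}{4}}}{715}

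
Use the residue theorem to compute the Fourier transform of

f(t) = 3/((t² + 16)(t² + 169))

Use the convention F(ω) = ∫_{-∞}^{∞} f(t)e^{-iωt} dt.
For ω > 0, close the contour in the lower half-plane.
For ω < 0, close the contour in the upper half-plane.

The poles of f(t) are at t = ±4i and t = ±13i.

Let g(z) = f(z)e^{-iωz}; for large |z| the factor e^{-iωz} decays in the lower half-plane when ω > 0 and in the upper half-plane when ω < 0.

Case ω > 0 (lower half-plane, clockwise contour ⇒ F(ω) = -2πi·ΣRes):
  Res_{z = - 4 i} g(z) = \frac{i e^{- 4 \omega}}{408}
  Res_{z = - 13 i} g(z) = - \frac{i e^{- 13 \omega}}{1326}
  F(ω) = -2πi·ΣRes = \frac{\pi \left(13 e^{9 \omega} - 4\right) e^{- 13 \omega}}{2652}

Case ω < 0 (upper half-plane, counterclockwise contour ⇒ F(ω) = +2πi·ΣRes):
  Res_{z = 4 i} g(z) = - \frac{i e^{4 \omega}}{408}
  Res_{z = 13 i} g(z) = \frac{i e^{13 \omega}}{1326}
  F(ω) = 2πi·ΣRes = \frac{\pi \left(13 - 4 e^{9 \omega}\right) e^{4 \omega}}{2652}

Both cases combine into a single formula in |ω|:

F(ω) = \frac{\pi \left(13 e^{9 \left|{\omega}\right|} - 4\right) e^{- 13 \left|{\omega}\right|}}{2652}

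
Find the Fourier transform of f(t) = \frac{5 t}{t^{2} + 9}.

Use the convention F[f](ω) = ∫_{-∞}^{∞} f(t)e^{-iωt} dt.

F(ω) = - 5 i \pi e^{- 3 \left|{\omega}\right|} \operatorname{sign}{\left(\omega \right)}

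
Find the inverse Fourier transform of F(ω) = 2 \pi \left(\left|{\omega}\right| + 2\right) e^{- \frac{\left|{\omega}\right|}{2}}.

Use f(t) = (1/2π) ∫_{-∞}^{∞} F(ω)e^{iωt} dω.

f(t) = \frac{1}{\left(t^{2} + \frac{1}{4}\right)^{2}}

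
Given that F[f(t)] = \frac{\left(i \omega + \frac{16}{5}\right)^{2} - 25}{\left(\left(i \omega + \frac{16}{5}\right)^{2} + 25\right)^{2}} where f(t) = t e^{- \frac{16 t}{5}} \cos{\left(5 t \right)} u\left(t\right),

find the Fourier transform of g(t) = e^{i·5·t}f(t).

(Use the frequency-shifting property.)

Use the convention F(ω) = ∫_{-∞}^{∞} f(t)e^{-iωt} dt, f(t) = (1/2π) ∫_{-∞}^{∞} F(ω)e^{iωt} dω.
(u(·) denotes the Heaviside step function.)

F[g](ω) = \frac{25 \left(\left(5 i \left(\omega - 5\right) + 16\right)^{2} - 625\right)}{\left(\left(5 i \left(\omega - 5\right) + 16\right)^{2} + 625\right)^{2}}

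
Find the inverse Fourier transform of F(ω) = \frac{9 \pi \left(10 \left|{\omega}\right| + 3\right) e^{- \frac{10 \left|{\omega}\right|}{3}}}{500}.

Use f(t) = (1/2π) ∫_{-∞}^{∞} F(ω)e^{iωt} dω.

f(t) = \frac{4}{\left(t^{2} + \frac{100}{9}\right)^{2}}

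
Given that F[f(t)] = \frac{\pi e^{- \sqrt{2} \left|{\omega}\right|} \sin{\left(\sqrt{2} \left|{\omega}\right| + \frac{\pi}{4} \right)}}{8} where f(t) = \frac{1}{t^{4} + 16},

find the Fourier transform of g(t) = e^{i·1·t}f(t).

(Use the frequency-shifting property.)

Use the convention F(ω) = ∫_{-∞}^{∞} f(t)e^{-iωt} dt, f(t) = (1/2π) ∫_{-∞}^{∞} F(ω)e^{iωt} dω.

F[g](ω) = \frac{\pi e^{- \sqrt{2} \left|{\omega - 1}\right|} \sin{\left(\sqrt{2} \left|{\omega - 1}\right| + \frac{\pi}{4} \right)}}{8}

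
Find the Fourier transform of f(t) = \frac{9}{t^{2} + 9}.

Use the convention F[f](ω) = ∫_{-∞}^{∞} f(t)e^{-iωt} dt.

F(ω) = 3 \pi e^{- 3 \left|{\omega}\right|}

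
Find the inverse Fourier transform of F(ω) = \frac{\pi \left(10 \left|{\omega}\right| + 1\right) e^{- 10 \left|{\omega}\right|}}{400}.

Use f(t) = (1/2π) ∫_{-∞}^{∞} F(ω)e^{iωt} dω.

f(t) = \frac{5}{\left(t^{2} + 100\right)^{2}}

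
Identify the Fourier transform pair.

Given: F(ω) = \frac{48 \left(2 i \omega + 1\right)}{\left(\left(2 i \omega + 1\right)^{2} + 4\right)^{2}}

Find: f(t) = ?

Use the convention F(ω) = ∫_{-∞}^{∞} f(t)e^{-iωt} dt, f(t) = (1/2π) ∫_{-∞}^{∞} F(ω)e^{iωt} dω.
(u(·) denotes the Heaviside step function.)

f(t) = 3 t e^{- \frac{t}{2}} \sin{\left(t \right)} u\left(t\right)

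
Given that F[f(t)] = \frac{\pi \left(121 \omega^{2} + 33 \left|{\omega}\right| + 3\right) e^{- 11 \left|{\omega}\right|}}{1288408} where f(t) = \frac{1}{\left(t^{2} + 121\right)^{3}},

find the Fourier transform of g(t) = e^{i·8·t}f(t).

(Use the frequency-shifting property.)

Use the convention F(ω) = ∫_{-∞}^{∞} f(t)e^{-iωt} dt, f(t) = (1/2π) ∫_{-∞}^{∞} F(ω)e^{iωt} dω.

F[g](ω) = \frac{\pi \left(121 \left(\omega - 8\right)^{2} + 33 \left|{\omega - 8}\right| + 3\right) e^{- 11 \left|{\omega - 8}\right|}}{1288408}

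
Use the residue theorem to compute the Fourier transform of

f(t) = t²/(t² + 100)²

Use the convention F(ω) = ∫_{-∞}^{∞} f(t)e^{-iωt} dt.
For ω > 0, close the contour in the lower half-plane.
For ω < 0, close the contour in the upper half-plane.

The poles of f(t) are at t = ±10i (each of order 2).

Let g(z) = f(z)e^{-iωz}; for large |z| the factor e^{-iωz} decays in the lower half-plane when ω > 0 and in the upper half-plane when ω < 0.

Case ω > 0 (lower half-plane, clockwise contour ⇒ F(ω) = -2πi·ΣRes):
  Res_{z = - 10 i} g(z) = \frac{i \left(1 - 10 \omega\right) e^{- 10 \omega}}{40} (pole of order 2)
  F(ω) = -2πi·ΣRes = \frac{\pi \left(1 - 10 \omega\right) e^{- 10 \omega}}{20}

Case ω < 0 (upper half-plane, counterclockwise contour ⇒ F(ω) = +2πi·ΣRes):
  Res_{z = 10 i} g(z) = \frac{i \left(- 10 \omega - 1\right) e^{10 \omega}}{40} (pole of order 2)
  F(ω) = 2πi·ΣRes = \frac{\pi \left(10 \omega + 1\right) e^{10 \omega}}{20}

Both cases combine into a single formula in |ω|:

F(ω) = \frac{\pi \left(1 - 10 \left|{\omega}\right|\right) e^{- 10 \left|{\omega}\right|}}{20}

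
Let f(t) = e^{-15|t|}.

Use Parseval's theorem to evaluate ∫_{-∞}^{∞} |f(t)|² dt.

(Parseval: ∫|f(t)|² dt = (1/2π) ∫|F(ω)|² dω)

∫|f(t)|² dt = \frac{1}{15}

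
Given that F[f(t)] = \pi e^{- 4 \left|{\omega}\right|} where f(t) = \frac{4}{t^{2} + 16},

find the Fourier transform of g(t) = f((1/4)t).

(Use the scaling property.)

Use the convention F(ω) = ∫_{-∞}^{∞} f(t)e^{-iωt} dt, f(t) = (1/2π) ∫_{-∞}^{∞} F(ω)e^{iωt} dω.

F[g](ω) = 4 \pi e^{- 16 \left|{\omega}\right|}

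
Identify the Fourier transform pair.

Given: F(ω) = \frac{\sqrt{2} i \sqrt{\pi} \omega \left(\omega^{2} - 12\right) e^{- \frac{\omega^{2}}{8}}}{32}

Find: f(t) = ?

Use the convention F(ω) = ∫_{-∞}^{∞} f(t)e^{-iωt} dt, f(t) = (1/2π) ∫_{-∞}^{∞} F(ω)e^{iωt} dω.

f(t) = 4 t^{3} e^{- 2 t^{2}}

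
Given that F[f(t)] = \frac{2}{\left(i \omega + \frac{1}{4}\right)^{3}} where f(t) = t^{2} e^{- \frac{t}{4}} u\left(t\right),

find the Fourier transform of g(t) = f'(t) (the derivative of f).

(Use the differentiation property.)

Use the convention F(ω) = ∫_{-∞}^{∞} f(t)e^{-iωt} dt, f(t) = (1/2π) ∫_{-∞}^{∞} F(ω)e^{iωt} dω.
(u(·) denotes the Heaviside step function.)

F[g](ω) = \frac{128 i \omega}{\left(4 i \omega + 1\right)^{3}}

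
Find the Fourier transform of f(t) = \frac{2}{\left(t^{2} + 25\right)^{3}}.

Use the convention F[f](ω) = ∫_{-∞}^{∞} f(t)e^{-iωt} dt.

F(ω) = \frac{\pi \left(25 \omega^{2} + 15 \left|{\omega}\right| + 3\right) e^{- 5 \left|{\omega}\right|}}{12500}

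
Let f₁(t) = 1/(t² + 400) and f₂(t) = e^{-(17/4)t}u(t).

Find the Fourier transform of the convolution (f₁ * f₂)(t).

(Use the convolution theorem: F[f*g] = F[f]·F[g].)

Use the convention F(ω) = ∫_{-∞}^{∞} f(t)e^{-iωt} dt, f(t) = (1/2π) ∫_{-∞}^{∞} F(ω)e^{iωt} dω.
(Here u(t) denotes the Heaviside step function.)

F[f₁*f₂](ω) = \frac{\pi e^{- 20 \left|{\omega}\right|}}{5 \left(4 i \omega + 17\right)}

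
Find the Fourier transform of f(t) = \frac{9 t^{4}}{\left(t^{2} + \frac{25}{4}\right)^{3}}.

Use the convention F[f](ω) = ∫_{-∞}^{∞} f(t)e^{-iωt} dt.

F(ω) = \frac{9 \pi \left(25 \omega^{2} - 50 \left|{\omega}\right| + 12\right) e^{- \frac{5 \left|{\omega}\right|}{2}}}{80}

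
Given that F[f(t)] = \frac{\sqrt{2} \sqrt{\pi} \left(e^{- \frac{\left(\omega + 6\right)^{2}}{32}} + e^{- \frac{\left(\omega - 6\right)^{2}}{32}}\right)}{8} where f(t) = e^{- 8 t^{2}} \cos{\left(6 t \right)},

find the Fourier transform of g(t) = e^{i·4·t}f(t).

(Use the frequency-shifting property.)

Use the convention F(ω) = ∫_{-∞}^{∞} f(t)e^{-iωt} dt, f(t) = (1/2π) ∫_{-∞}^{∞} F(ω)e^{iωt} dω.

F[g](ω) = \frac{\sqrt{2} \sqrt{\pi} \left(e^{\frac{3 \omega}{4}} + e^{3}\right) e^{- \frac{\omega^{2}}{32} - \frac{\omega}{8} - \frac{25}{8}}}{8}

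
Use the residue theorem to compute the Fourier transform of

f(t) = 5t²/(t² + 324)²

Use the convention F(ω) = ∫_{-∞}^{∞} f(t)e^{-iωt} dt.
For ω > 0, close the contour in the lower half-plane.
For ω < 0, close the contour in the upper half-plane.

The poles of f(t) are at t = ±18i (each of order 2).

Let g(z) = f(z)e^{-iωz}; for large |z| the factor e^{-iωz} decays in the lower half-plane when ω > 0 and in the upper half-plane when ω < 0.

Case ω > 0 (lower half-plane, clockwise contour ⇒ F(ω) = -2πi·ΣRes):
  Res_{z = - 18 i} g(z) = \frac{5 i \left(1 - 18 \omega\right) e^{- 18 \omega}}{72} (pole of order 2)
  F(ω) = -2πi·ΣRes = \frac{5 \pi \left(1 - 18 \omega\right) e^{- 18 \omega}}{36}

Case ω < 0 (upper half-plane, counterclockwise contour ⇒ F(ω) = +2πi·ΣRes):
  Res_{z = 18 i} g(z) = \frac{5 i \left(- 18 \omega - 1\right) e^{18 \omega}}{72} (pole of order 2)
  F(ω) = 2πi·ΣRes = \frac{5 \pi \left(18 \omega + 1\right) e^{18 \omega}}{36}

Both cases combine into a single formula in |ω|:

F(ω) = \frac{5 \pi \left(1 - 18 \left|{\omega}\right|\right) e^{- 18 \left|{\omega}\right|}}{36}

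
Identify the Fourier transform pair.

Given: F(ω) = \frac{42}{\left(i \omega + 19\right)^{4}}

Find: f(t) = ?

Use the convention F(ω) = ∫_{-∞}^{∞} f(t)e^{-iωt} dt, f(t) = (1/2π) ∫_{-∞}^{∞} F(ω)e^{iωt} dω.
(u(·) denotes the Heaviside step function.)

f(t) = 7 t^{3} e^{- 19 t} u\left(t\right)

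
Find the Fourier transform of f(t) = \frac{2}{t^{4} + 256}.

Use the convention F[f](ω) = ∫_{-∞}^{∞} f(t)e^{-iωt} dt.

F(ω) = \frac{\pi e^{- 2 \sqrt{2} \left|{\omega}\right|} \sin{\left(2 \sqrt{2} \left|{\omega}\right| + \frac{\pi}{4} \right)}}{32}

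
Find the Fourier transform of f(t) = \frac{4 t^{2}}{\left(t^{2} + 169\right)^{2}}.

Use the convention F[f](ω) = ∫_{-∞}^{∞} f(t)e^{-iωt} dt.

F(ω) = \frac{2 \pi \left(1 - 13 \left|{\omega}\right|\right) e^{- 13 \left|{\omega}\right|}}{13}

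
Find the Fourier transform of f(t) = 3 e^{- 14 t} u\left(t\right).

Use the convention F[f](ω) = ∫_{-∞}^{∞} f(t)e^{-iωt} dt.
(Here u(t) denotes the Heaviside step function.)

F(ω) = \frac{3}{i \omega + 14}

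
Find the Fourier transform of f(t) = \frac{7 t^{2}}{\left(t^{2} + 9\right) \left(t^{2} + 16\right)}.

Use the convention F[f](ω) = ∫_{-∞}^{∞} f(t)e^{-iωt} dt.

F(ω) = \pi \left(4 - 3 e^{\left|{\omega}\right|}\right) e^{- 4 \left|{\omega}\right|}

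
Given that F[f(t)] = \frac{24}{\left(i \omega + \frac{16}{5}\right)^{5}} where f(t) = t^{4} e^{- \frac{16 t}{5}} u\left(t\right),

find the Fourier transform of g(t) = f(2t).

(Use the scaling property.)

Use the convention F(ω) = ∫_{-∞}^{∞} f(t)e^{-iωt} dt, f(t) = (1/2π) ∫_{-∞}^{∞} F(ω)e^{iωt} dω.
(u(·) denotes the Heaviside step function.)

F[g](ω) = \frac{1200000}{\left(5 i \omega + 32\right)^{5}}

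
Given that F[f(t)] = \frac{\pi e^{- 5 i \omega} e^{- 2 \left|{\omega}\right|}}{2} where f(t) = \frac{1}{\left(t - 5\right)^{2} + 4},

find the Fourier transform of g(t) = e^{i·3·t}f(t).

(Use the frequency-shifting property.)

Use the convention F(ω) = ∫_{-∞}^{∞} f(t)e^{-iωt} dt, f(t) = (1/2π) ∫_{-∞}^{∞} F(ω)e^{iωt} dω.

F[g](ω) = \frac{\pi e^{- 5 i \left(\omega - 3\right) - 2 \left|{\omega - 3}\right|}}{2}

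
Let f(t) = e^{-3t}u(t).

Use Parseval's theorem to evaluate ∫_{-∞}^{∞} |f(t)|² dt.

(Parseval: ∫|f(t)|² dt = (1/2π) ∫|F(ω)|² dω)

∫|f(t)|² dt = \frac{1}{6}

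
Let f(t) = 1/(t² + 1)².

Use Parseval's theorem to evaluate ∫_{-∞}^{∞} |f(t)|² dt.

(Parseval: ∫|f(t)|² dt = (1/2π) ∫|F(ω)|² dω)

∫|f(t)|² dt = \frac{5 \pi}{16}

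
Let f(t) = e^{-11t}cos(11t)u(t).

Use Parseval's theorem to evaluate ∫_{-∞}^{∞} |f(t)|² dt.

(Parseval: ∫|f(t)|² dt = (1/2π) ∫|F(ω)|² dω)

∫|f(t)|² dt = \frac{3}{88}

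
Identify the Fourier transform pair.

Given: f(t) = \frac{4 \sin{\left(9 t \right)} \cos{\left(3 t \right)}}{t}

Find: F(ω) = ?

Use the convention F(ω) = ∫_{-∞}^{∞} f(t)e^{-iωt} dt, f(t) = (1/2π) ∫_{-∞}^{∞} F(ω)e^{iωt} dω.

F(ω) = \begin{cases} 4 \pi & \text{for}\: \omega > -6 \wedge \omega < 6 \\2 \pi & \text{for}\: \omega > -12 \wedge \omega < 12 \\0 & \text{otherwise} \end{cases}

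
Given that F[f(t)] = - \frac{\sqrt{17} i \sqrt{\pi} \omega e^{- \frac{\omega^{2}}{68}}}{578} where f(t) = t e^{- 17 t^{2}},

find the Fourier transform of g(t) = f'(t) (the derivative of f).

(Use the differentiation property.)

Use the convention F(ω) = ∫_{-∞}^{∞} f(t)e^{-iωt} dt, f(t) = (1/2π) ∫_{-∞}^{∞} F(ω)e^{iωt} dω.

F[g](ω) = \frac{\sqrt{17} \sqrt{\pi} \omega^{2} e^{- \frac{\omega^{2}}{68}}}{578}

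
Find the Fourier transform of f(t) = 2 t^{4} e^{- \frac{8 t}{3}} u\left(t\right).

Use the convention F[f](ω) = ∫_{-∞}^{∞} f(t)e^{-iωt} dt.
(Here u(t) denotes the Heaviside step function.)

F(ω) = \frac{11664}{\left(3 i \omega + 8\right)^{5}}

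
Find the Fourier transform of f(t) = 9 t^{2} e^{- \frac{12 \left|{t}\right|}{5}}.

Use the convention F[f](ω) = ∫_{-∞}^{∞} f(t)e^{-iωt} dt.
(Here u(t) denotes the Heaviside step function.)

F(ω) = \frac{162000 \left(48 - 25 \omega^{2}\right)}{\left(25 \omega^{2} + 144\right)^{3}}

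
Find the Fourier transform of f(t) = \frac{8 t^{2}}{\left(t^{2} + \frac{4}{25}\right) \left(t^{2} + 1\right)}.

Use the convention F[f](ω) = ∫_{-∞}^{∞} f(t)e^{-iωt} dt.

F(ω) = \frac{200 \pi e^{- \left|{\omega}\right|}}{21} - \frac{80 \pi e^{- \frac{2 \left|{\omega}\right|}{5}}}{21}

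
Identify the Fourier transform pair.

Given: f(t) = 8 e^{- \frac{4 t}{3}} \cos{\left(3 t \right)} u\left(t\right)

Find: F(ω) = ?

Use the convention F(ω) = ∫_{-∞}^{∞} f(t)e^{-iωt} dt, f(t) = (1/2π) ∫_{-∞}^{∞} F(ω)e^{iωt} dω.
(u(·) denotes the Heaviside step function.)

F(ω) = \frac{24 \left(3 i \omega + 4\right)}{\left(3 i \omega + 4\right)^{2} + 81}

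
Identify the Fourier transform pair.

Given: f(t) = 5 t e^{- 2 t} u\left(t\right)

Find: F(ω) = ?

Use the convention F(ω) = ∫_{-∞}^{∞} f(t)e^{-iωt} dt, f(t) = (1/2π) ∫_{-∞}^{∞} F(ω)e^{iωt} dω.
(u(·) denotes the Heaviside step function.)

F(ω) = \frac{5}{\left(i \omega + 2\right)^{2}}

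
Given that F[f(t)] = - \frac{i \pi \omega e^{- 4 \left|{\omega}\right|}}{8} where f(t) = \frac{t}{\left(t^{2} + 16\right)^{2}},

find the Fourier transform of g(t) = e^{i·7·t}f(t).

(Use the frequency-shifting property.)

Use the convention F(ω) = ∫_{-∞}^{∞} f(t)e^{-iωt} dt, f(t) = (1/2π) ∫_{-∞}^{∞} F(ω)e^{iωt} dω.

F[g](ω) = \frac{i \pi \left(7 - \omega\right) e^{- 4 \left|{\omega - 7}\right|}}{8}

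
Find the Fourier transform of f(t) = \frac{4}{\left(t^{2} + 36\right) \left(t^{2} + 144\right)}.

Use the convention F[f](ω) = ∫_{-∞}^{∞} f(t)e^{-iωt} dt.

F(ω) = \frac{\pi \left(2 e^{6 \left|{\omega}\right|} - 1\right) e^{- 12 \left|{\omega}\right|}}{324}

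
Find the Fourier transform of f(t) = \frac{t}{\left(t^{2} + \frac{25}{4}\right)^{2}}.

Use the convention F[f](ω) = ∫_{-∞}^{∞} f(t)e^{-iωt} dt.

F(ω) = - \frac{i \pi \omega e^{- \frac{5 \left|{\omega}\right|}{2}}}{5}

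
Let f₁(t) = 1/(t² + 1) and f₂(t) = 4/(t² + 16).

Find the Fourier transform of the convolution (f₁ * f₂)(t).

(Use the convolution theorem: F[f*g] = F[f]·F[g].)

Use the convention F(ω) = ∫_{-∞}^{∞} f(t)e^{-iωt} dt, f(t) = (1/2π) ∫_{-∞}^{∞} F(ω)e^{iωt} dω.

F[f₁*f₂](ω) = \pi^{2} e^{- 5 \left|{\omega}\right|}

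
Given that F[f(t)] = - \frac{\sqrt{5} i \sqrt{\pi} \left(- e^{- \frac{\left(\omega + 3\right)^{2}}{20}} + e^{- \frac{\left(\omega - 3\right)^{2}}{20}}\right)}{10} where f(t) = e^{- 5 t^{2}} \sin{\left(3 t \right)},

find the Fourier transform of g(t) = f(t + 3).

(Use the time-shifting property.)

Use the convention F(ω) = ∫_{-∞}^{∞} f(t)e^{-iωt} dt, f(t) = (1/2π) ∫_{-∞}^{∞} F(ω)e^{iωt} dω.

F[g](ω) = \frac{\sqrt{5} i \sqrt{\pi} \left(1 - e^{\frac{3 \omega}{5}}\right) e^{- \frac{\omega^{2}}{20} - \frac{3 \omega}{10} + 3 i \omega - \frac{9}{20}}}{10}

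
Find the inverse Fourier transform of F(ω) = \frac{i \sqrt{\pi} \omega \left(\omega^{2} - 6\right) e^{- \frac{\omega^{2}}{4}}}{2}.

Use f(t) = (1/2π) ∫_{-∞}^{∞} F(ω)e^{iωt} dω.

f(t) = 4 t^{3} e^{- t^{2}}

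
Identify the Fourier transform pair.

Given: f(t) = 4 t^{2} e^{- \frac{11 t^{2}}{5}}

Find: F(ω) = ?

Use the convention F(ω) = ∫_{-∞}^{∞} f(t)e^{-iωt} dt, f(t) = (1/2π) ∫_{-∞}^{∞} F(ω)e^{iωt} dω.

F(ω) = \frac{5 \sqrt{55} \sqrt{\pi} \left(22 - 5 \omega^{2}\right) e^{- \frac{5 \omega^{2}}{44}}}{1331}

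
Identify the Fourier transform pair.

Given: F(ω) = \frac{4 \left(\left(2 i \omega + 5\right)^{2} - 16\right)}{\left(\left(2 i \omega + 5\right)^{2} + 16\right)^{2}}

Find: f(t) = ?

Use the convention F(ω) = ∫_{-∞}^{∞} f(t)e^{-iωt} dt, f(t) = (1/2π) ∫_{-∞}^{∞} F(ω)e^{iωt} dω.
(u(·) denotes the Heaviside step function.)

f(t) = t e^{- \frac{5 t}{2}} \cos{\left(2 t \right)} u\left(t\right)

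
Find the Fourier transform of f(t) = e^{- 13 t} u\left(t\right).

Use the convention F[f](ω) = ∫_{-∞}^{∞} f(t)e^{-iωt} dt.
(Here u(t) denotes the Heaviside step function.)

F(ω) = \frac{1}{i \omega + 13}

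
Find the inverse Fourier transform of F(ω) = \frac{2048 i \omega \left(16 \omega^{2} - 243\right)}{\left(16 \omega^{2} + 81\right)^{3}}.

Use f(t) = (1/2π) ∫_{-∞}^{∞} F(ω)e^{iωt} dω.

f(t) = 2 t e^{- \frac{9 \left|{t}\right|}{4}} \left|{t}\right|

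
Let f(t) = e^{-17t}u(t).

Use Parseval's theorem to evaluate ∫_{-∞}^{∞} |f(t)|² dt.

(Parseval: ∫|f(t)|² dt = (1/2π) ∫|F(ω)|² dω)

∫|f(t)|² dt = \frac{1}{34}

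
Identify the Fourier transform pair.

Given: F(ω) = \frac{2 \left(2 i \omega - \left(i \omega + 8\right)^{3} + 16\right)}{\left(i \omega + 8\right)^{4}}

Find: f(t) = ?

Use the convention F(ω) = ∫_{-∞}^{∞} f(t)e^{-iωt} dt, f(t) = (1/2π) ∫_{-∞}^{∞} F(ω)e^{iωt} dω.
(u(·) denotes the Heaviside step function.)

f(t) = 2 \left(t^{2} - 1\right) e^{- 8 t} u\left(t\right)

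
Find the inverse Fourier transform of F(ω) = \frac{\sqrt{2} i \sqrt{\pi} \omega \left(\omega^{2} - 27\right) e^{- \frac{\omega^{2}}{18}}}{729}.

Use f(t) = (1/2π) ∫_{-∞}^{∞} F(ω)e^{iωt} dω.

f(t) = 3 t^{3} e^{- \frac{9 t^{2}}{2}}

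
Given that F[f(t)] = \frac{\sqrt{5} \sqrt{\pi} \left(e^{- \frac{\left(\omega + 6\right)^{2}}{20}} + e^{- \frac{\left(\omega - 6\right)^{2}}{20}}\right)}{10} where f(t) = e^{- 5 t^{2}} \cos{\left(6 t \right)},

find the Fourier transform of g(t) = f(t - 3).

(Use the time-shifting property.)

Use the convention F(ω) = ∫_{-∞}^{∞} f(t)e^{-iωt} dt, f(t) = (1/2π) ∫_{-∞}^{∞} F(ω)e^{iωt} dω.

F[g](ω) = \frac{\sqrt{5} \sqrt{\pi} \left(e^{\frac{6 \omega}{5}} + 1\right) e^{- \frac{\omega^{2}}{20} - \frac{3 \omega}{5} - 3 i \omega - \frac{9}{5}}}{10}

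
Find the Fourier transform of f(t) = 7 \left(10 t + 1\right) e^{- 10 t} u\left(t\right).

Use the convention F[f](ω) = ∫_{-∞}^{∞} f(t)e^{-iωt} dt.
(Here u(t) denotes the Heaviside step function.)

F(ω) = \frac{7 \left(- i \omega - 20\right)}{\omega^{2} - 20 i \omega - 100}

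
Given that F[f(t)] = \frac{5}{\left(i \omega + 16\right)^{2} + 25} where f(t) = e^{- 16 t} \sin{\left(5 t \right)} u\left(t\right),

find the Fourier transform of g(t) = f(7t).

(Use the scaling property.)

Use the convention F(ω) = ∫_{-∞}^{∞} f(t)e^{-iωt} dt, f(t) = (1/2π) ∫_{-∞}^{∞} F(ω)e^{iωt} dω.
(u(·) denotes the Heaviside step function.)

F[g](ω) = \frac{35}{\left(i \omega + 112\right)^{2} + 1225}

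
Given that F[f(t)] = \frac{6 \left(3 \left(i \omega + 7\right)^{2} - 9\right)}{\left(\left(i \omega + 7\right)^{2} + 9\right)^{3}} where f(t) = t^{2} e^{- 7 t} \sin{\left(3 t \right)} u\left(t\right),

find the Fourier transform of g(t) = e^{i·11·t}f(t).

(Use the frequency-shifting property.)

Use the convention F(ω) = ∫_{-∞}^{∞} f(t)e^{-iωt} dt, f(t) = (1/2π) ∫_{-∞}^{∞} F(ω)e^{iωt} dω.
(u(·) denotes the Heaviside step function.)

F[g](ω) = \frac{18 \left(\left(i \left(\omega - 11\right) + 7\right)^{2} - 3\right)}{\left(\left(i \left(\omega - 11\right) + 7\right)^{2} + 9\right)^{3}}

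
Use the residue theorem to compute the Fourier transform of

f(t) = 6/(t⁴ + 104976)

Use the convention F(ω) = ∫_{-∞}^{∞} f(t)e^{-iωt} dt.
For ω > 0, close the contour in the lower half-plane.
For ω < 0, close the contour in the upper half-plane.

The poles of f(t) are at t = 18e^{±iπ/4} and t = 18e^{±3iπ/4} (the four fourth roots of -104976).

Let g(z) = f(z)e^{-iωz}; for large |z| the factor e^{-iωz} decays in the lower half-plane when ω > 0 and in the upper half-plane when ω < 0.

Case ω > 0 (lower half-plane, clockwise contour ⇒ F(ω) = -2πi·ΣRes):
  Res_{z = - 9 \sqrt{2} - 9 \sqrt{2} i} g(z) = \frac{\sqrt{2} i \left(1 - i\right) e^{9 \sqrt{2} \omega \left(-1 + i\right)}}{7776}
  Res_{z = 9 \sqrt{2} - 9 \sqrt{2} i} g(z) = \frac{\sqrt{2} i \left(1 + i\right) e^{- 9 \sqrt{2} \omega \left(1 + i\right)}}{7776}
  F(ω) = -2πi·ΣRes = \frac{\sqrt{2} \pi \left(1 - i\right) \left(e^{18 \sqrt{2} i \omega} + i\right) e^{- 9 \sqrt{2} \omega \left(1 + i\right)}}{3888} = \frac{\pi e^{- 9 \sqrt{2} \omega} \sin{\left(9 \sqrt{2} \omega + \frac{\pi}{4} \right)}}{972}

Case ω < 0 (upper half-plane, counterclockwise contour ⇒ F(ω) = +2πi·ΣRes):
  Res_{z = 9 \sqrt{2} + 9 \sqrt{2} i} g(z) = \frac{\sqrt{2} i \left(-1 + i\right) e^{9 \sqrt{2} \omega \left(1 - i\right)}}{7776}
  Res_{z = - 9 \sqrt{2} + 9 \sqrt{2} i} g(z) = \frac{\sqrt{2} \left(1 - i\right) e^{9 \sqrt{2} \omega \left(1 + i\right)}}{7776}
  F(ω) = 2πi·ΣRes = - \frac{\sqrt{2} i \pi \left(i \left(1 - i\right) e^{9 \sqrt{2} \omega \left(1 - i\right)} - \left(1 - i\right) e^{9 \sqrt{2} \omega \left(1 + i\right)}\right)}{3888} = \frac{\pi e^{9 \sqrt{2} \omega} \cos{\left(9 \sqrt{2} \omega + \frac{\pi}{4} \right)}}{972}

Both cases combine into a single formula in |ω|:

F(ω) = \frac{\pi e^{- 9 \sqrt{2} \left|{\omega}\right|} \sin{\left(9 \sqrt{2} \left|{\omega}\right| + \frac{\pi}{4} \right)}}{972}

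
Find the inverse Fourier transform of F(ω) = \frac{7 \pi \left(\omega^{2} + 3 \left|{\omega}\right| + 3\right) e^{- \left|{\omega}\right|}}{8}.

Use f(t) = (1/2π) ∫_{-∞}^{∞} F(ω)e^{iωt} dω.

f(t) = \frac{7}{\left(t^{2} + 1\right)^{3}}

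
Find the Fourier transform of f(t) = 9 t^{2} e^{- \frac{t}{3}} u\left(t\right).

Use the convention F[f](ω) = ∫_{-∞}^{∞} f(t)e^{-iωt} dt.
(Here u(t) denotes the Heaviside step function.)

F(ω) = \frac{486}{\left(3 i \omega + 1\right)^{3}}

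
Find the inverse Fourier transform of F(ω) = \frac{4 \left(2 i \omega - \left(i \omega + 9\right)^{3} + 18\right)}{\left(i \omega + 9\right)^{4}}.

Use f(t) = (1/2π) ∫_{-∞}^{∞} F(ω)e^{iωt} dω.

f(t) = 4 \left(t^{2} - 1\right) e^{- 9 t} u\left(t\right)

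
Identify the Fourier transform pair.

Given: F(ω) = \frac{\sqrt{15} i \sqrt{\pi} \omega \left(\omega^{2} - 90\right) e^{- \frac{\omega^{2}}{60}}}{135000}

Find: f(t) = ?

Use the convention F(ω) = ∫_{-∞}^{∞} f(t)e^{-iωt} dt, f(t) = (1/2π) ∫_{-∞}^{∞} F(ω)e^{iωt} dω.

f(t) = 3 t^{3} e^{- 15 t^{2}}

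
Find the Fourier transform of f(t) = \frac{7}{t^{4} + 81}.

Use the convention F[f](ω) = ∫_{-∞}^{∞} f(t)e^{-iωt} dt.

F(ω) = \frac{7 \pi e^{- \frac{3 \sqrt{2} \left|{\omega}\right|}{2}} \sin{\left(\frac{3 \sqrt{2} \left|{\omega}\right|}{2} + \frac{\pi}{4} \right)}}{27}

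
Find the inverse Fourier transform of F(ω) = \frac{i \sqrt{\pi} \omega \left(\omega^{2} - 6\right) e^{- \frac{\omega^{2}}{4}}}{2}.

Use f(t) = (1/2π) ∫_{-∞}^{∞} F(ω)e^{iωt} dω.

f(t) = 4 t^{3} e^{- t^{2}}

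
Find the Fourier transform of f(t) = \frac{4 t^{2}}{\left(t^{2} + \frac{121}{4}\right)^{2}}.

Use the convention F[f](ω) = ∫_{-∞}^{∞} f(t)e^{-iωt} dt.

F(ω) = \frac{2 \pi \left(2 - 11 \left|{\omega}\right|\right) e^{- \frac{11 \left|{\omega}\right|}{2}}}{11}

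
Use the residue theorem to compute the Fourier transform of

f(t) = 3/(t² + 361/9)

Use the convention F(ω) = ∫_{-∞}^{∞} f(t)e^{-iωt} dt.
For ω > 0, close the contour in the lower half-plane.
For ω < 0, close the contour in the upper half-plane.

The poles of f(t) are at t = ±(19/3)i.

Let g(z) = f(z)e^{-iωz}; for large |z| the factor e^{-iωz} decays in the lower half-plane when ω > 0 and in the upper half-plane when ω < 0.

Case ω > 0 (lower half-plane, clockwise contour ⇒ F(ω) = -2πi·ΣRes):
  Res_{z = - \frac{19 i}{3}} g(z) = \frac{9 i e^{- \frac{19 \omega}{3}}}{38}
  F(ω) = -2πi·ΣRes = \frac{9 \pi e^{- \frac{19 \omega}{3}}}{19}

Case ω < 0 (upper half-plane, counterclockwise contour ⇒ F(ω) = +2πi·ΣRes):
  Res_{z = \frac{19 i}{3}} g(z) = - \frac{9 i e^{\frac{19 \omega}{3}}}{38}
  F(ω) = 2πi·ΣRes = \frac{9 \pi e^{\frac{19 \omega}{3}}}{19}

Both cases combine into a single formula in |ω|:

F(ω) = \frac{9 \pi e^{- \frac{19 \left|{\omega}\right|}{3}}}{19}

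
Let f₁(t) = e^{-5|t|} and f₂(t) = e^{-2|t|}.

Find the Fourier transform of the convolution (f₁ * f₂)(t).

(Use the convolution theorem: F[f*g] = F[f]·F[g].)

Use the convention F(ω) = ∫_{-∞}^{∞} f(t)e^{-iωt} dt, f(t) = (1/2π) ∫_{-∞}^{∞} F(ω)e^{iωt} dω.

F[f₁*f₂](ω) = \frac{40}{\left(\omega^{2} + 4\right) \left(\omega^{2} + 25\right)}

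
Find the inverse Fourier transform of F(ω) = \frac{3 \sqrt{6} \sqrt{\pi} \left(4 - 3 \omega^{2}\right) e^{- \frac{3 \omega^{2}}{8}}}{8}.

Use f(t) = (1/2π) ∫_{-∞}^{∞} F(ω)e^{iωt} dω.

f(t) = 4 t^{2} e^{- \frac{2 t^{2}}{3}}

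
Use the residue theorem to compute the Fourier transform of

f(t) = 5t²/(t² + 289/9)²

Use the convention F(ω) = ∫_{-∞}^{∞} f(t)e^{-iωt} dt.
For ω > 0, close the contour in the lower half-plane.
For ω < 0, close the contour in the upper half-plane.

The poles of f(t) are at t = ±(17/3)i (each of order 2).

Let g(z) = f(z)e^{-iωz}; for large |z| the factor e^{-iωz} decays in the lower half-plane when ω > 0 and in the upper half-plane when ω < 0.

Case ω > 0 (lower half-plane, clockwise contour ⇒ F(ω) = -2πi·ΣRes):
  Res_{z = - \frac{17 i}{3}} g(z) = \frac{5 i \left(3 - 17 \omega\right) e^{- \frac{17 \omega}{3}}}{68} (pole of order 2)
  F(ω) = -2πi·ΣRes = \frac{5 \pi \left(3 - 17 \omega\right) e^{- \frac{17 \omega}{3}}}{34}

Case ω < 0 (upper half-plane, counterclockwise contour ⇒ F(ω) = +2πi·ΣRes):
  Res_{z = \frac{17 i}{3}} g(z) = \frac{5 i \left(- 17 \omega - 3\right) e^{\frac{17 \omega}{3}}}{68} (pole of order 2)
  F(ω) = 2πi·ΣRes = \frac{5 \pi \left(17 \omega + 3\right) e^{\frac{17 \omega}{3}}}{34}

Both cases combine into a single formula in |ω|:

F(ω) = \frac{5 \pi \left(3 - 17 \left|{\omega}\right|\right) e^{- \frac{17 \left|{\omega}\right|}{3}}}{34}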